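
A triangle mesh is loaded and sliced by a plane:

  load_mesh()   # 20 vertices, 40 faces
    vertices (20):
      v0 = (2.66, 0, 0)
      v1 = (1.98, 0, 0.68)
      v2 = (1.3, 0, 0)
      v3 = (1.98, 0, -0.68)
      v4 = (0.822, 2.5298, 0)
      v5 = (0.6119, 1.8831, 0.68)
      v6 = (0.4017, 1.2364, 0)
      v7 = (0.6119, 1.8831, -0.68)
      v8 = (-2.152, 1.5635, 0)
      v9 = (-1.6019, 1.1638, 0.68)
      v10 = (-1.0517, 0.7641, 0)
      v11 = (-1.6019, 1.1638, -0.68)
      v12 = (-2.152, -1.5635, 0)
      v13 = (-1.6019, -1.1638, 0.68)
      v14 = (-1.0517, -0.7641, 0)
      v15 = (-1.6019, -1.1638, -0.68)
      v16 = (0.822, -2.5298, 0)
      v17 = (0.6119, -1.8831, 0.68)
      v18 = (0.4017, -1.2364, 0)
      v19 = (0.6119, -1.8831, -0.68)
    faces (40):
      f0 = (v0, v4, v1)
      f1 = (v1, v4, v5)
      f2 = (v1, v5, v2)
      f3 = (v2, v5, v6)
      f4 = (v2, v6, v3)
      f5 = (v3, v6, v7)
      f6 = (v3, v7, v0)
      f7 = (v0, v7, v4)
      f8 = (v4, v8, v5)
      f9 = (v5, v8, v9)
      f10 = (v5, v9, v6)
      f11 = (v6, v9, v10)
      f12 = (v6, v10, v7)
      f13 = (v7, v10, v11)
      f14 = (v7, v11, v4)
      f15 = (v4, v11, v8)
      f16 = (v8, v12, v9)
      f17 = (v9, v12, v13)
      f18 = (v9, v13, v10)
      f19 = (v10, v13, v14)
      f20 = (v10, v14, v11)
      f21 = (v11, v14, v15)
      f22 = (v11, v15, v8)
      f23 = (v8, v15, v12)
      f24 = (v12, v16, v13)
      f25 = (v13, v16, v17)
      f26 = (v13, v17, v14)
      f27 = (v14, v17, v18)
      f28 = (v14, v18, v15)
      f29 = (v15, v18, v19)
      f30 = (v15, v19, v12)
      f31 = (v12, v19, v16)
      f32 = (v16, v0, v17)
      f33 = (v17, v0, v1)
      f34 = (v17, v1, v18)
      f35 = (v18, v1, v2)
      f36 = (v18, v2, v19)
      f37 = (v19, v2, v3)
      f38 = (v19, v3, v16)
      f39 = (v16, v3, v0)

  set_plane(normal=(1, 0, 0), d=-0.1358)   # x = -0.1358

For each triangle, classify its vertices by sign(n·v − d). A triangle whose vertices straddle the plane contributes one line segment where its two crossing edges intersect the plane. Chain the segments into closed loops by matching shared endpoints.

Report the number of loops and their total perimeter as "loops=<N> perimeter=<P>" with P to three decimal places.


loops=2 perimeter=7.142

Straddling triangles (16 of 40):
  (v4,v8,v5) [+-+] → (-0.1358, 2.2186, 0)–(-0.1358, 1.79664, 0.496044)  len=0.6512
  (v5,v8,v9) [+--] → (-0.1358, 1.79664, 0.496044)–(-0.1358, 1.64016, 0.68)  len=0.2415
  (v5,v9,v6) [+-+] → (-0.1358, 1.64016, 0.68)–(-0.1358, 1.21692, 0.182422)  len=0.6532
  (v6,v9,v10) [+--] → (-0.1358, 1.21692, 0.182422)–(-0.1358, 1.06173, 0)  len=0.2395
  (v6,v10,v7) [+-+] → (-0.1358, 1.06173, 0)–(-0.1358, 1.38017, -0.374376)  len=0.4915
  (v7,v10,v11) [+--] → (-0.1358, 1.38017, -0.374376)–(-0.1358, 1.64016, -0.68)  len=0.4012
  (v7,v11,v4) [+-+] → (-0.1358, 1.64016, -0.68)–(-0.1358, 1.99003, -0.268701)  len=0.5400
  (v4,v11,v8) [+--] → (-0.1358, 1.99003, -0.268701)–(-0.1358, 2.2186, 0)  len=0.3528
  (v12,v16,v13) [-+-] → (-0.1358, -2.2186, 0)–(-0.1358, -1.99003, 0.268701)  len=0.3528
  (v13,v16,v17) [-++] → (-0.1358, -1.99003, 0.268701)–(-0.1358, -1.64016, 0.68)  len=0.5400
  (v13,v17,v14) [-+-] → (-0.1358, -1.64016, 0.68)–(-0.1358, -1.38017, 0.374376)  len=0.4012
  (v14,v17,v18) [-++] → (-0.1358, -1.38017, 0.374376)–(-0.1358, -1.06173, 0)  len=0.4915
  (v14,v18,v15) [-+-] → (-0.1358, -1.06173, 0)–(-0.1358, -1.21692, -0.182422)  len=0.2395
  (v15,v18,v19) [-++] → (-0.1358, -1.21692, -0.182422)–(-0.1358, -1.64016, -0.68)  len=0.6532
  (v15,v19,v12) [-+-] → (-0.1358, -1.64016, -0.68)–(-0.1358, -1.79664, -0.496044)  len=0.2415
  (v12,v19,v16) [-++] → (-0.1358, -1.79664, -0.496044)–(-0.1358, -2.2186, 0)  len=0.6512

Chained into 2 loop(s):
  loop 1: 8 segments, perimeter = 3.5710
  loop 2: 8 segments, perimeter = 3.5710
Total perimeter = 7.142


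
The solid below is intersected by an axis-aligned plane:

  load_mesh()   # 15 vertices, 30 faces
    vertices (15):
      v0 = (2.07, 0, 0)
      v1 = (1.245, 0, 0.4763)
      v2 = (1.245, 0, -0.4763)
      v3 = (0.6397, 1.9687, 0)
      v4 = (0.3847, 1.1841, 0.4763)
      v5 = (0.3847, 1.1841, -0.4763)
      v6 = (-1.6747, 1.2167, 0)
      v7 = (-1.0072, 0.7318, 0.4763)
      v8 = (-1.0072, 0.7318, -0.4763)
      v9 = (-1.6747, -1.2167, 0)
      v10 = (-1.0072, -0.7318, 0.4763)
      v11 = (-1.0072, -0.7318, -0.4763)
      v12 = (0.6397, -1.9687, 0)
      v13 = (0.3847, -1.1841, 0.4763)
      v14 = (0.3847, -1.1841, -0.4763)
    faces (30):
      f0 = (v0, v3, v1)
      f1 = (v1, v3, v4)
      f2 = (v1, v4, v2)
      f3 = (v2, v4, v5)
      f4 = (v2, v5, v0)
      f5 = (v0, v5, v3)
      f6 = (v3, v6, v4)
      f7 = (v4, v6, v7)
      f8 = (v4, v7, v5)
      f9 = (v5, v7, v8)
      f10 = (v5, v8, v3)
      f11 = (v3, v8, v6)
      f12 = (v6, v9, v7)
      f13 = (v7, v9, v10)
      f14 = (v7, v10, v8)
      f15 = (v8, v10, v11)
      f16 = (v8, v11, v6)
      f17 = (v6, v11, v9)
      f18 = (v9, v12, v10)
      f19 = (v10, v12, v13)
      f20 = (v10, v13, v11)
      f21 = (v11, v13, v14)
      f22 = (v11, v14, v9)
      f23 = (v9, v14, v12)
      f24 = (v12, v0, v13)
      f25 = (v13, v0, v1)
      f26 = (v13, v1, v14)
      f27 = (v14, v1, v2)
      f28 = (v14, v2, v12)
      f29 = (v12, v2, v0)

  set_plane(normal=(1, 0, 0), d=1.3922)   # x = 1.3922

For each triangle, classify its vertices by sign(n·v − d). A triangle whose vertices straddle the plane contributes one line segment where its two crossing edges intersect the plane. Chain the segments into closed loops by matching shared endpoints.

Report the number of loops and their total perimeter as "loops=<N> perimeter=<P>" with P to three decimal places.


loops=1 perimeter=4.047

Straddling triangles (6 of 30):
  (v0,v3,v1) [+--] → (1.3922, 0.932941, 0)–(1.3922, 0, 0.391317)  len=1.0117
  (v2,v5,v0) [--+] → (1.3922, 0.476226, -0.19156)–(1.3922, 0, -0.391317)  len=0.5164
  (v0,v5,v3) [+--] → (1.3922, 0.476226, -0.19156)–(1.3922, 0.932941, 0)  len=0.4953
  (v12,v0,v13) [-+-] → (1.3922, -0.932941, 0)–(1.3922, -0.476226, 0.19156)  len=0.4953
  (v13,v0,v1) [-+-] → (1.3922, -0.476226, 0.19156)–(1.3922, 0, 0.391317)  len=0.5164
  (v12,v2,v0) [--+] → (1.3922, 0, -0.391317)–(1.3922, -0.932941, 0)  len=1.0117

Chained into 1 loop(s):
  loop 1: 6 segments, perimeter = 4.0467
Total perimeter = 4.047


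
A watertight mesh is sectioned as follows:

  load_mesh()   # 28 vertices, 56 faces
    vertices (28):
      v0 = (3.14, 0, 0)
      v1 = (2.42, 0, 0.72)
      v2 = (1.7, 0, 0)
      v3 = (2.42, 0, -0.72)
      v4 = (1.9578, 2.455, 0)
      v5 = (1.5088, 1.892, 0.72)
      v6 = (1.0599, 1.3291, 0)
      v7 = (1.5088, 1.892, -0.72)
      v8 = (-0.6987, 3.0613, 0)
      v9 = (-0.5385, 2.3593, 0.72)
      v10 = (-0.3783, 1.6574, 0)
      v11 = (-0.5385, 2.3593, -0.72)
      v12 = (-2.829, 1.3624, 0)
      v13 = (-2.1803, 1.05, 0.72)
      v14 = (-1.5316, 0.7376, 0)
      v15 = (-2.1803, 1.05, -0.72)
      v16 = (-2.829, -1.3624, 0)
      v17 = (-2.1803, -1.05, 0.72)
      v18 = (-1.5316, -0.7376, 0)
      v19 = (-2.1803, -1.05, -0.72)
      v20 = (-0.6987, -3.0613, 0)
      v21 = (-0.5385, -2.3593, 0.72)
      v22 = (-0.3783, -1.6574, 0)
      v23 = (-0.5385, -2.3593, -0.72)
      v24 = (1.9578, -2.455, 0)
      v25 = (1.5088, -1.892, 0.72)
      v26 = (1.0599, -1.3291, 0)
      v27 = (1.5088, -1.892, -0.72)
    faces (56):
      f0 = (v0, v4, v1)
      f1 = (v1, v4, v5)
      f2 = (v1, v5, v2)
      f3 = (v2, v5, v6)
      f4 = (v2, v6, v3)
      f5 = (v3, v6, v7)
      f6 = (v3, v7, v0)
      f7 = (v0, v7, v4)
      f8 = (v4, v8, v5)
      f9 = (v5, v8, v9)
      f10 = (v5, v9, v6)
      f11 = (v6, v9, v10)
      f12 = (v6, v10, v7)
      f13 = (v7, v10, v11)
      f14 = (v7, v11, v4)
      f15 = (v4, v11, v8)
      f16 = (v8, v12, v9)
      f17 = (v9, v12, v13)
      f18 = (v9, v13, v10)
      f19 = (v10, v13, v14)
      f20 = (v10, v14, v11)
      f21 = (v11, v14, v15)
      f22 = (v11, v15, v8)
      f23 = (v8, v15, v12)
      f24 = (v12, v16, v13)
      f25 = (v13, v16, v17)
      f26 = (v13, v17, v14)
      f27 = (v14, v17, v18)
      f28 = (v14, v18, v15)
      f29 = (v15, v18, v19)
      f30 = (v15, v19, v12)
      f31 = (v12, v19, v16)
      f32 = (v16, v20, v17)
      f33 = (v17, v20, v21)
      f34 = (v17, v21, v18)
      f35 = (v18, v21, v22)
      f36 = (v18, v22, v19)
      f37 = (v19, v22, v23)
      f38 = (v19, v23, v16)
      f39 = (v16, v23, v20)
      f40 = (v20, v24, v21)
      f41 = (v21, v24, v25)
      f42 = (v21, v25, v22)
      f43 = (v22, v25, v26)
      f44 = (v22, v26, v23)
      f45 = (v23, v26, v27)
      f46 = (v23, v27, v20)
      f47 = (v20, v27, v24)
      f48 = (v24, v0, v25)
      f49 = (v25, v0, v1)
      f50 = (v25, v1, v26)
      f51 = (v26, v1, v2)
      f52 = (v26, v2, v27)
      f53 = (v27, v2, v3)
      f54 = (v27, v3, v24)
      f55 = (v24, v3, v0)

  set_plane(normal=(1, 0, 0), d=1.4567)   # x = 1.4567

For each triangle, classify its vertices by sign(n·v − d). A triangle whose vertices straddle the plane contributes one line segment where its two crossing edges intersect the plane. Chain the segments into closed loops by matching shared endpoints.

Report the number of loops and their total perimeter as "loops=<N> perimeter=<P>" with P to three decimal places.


loops=2 perimeter=10.244

Straddling triangles (20 of 56):
  (v2,v5,v6) [++-] → (1.4567, 1.82667, 0.636436)–(1.4567, 0.505187, 0)  len=1.4668
  (v2,v6,v3) [+-+] → (1.4567, 0.505187, 0)–(1.4567, 0.941344, -0.210055)  len=0.4841
  (v3,v6,v7) [+-+] → (1.4567, 0.941344, -0.210055)–(1.4567, 1.82667, -0.636436)  len=0.9826
  (v4,v8,v5) [+-+] → (1.4567, 2.56937, 0)–(1.4567, 1.9196, 0.703007)  len=0.9573
  (v5,v8,v9) [+--] → (1.4567, 1.9196, 0.703007)–(1.4567, 1.90389, 0.72)  len=0.0231
  (v5,v9,v6) [+--] → (1.4567, 1.90389, 0.72)–(1.4567, 1.82667, 0.636436)  len=0.1138
  (v6,v10,v7) [--+] → (1.4567, 1.88552, -0.700122)–(1.4567, 1.82667, -0.636436)  len=0.0867
  (v7,v10,v11) [+--] → (1.4567, 1.88552, -0.700122)–(1.4567, 1.90389, -0.72)  len=0.0271
  (v7,v11,v4) [+-+] → (1.4567, 1.90389, -0.72)–(1.4567, 2.43579, -0.144531)  len=0.7836
  (v4,v11,v8) [+--] → (1.4567, 2.43579, -0.144531)–(1.4567, 2.56937, 0)  len=0.1968
  (v20,v24,v21) [-+-] → (1.4567, -2.56937, 0)–(1.4567, -2.43579, 0.144531)  len=0.1968
  (v21,v24,v25) [-++] → (1.4567, -2.43579, 0.144531)–(1.4567, -1.90389, 0.72)  len=0.7836
  (v21,v25,v22) [-+-] → (1.4567, -1.90389, 0.72)–(1.4567, -1.88552, 0.700122)  len=0.0271
  (v22,v25,v26) [-+-] → (1.4567, -1.88552, 0.700122)–(1.4567, -1.82667, 0.636436)  len=0.0867
  (v23,v26,v27) [--+] → (1.4567, -1.82667, -0.636436)–(1.4567, -1.90389, -0.72)  len=0.1138
  (v23,v27,v20) [-+-] → (1.4567, -1.90389, -0.72)–(1.4567, -1.9196, -0.703007)  len=0.0231
  (v20,v27,v24) [-++] → (1.4567, -1.9196, -0.703007)–(1.4567, -2.56937, 0)  len=0.9573
  (v25,v1,v26) [++-] → (1.4567, -0.941344, 0.210055)–(1.4567, -1.82667, 0.636436)  len=0.9826
  (v26,v1,v2) [-++] → (1.4567, -0.941344, 0.210055)–(1.4567, -0.505187, 0)  len=0.4841
  (v26,v2,v27) [-++] → (1.4567, -0.505187, 0)–(1.4567, -1.82667, -0.636436)  len=1.4668

Chained into 2 loop(s):
  loop 1: 10 segments, perimeter = 5.1219
  loop 2: 10 segments, perimeter = 5.1219
Total perimeter = 10.244


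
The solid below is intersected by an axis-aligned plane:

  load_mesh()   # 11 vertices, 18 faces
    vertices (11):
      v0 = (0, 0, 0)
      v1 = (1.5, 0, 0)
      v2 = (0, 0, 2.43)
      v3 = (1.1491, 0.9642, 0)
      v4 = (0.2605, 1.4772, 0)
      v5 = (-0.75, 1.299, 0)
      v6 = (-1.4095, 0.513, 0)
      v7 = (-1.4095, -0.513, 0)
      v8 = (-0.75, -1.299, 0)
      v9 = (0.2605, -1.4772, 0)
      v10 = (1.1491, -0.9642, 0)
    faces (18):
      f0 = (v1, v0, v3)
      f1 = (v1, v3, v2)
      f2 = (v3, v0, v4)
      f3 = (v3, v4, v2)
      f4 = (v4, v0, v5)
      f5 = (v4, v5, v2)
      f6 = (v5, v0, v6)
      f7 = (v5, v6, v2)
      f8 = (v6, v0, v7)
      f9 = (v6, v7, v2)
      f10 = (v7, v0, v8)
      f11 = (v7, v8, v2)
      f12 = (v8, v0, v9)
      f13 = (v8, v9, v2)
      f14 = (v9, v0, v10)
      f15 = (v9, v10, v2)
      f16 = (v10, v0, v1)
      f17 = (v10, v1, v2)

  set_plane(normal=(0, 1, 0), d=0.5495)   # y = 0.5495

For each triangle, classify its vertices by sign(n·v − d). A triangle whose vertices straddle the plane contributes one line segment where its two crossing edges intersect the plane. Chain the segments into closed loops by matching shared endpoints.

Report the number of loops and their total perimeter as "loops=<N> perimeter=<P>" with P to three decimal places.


Straddling triangles (8 of 18):
  (v1,v0,v3) [--+] → (0.654875, 0.5495, 0)–(1.30002, 0.5495, 0)  len=0.6451
  (v1,v3,v2) [-+-] → (1.30002, 0.5495, 0)–(0.654875, 0.5495, 1.04514)  len=1.2282
  (v3,v0,v4) [+-+] → (0.654875, 0.5495, 0)–(0.0969028, 0.5495, 0)  len=0.5580
  (v3,v4,v2) [++-] → (0.0969028, 0.5495, 1.52607)–(0.654875, 0.5495, 1.04514)  len=0.7366
  (v4,v0,v5) [+-+] → (0.0969028, 0.5495, 0)–(-0.317263, 0.5495, 0)  len=0.4142
  (v4,v5,v2) [++-] → (-0.317263, 0.5495, 1.40207)–(0.0969028, 0.5495, 1.52607)  len=0.4323
  (v5,v0,v6) [+--] → (-0.317263, 0.5495, 0)–(-1.37887, 0.5495, 0)  len=1.0616
  (v5,v6,v2) [+--] → (-1.37887, 0.5495, 0)–(-0.317263, 0.5495, 1.40207)  len=1.7586

Chained into 1 loop(s):
  loop 1: 8 segments, perimeter = 6.8347
Total perimeter = 6.835

loops=1 perimeter=6.835


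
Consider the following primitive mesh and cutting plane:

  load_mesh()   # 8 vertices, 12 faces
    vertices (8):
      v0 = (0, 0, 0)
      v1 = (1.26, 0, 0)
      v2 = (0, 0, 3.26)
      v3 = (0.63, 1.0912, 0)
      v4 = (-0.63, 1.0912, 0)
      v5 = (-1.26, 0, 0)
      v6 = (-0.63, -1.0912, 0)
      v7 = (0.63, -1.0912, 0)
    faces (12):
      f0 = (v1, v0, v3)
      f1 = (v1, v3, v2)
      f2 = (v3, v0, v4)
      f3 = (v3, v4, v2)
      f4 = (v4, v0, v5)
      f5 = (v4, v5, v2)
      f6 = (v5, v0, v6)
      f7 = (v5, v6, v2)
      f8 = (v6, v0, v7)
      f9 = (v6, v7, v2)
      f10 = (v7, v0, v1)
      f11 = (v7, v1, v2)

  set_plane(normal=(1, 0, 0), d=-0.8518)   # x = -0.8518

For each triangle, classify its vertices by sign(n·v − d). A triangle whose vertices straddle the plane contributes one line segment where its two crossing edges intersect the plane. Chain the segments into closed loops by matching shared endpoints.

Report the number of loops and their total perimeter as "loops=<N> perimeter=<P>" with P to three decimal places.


Straddling triangles (4 of 12):
  (v4,v0,v5) [++-] → (-0.8518, 0, 0)–(-0.8518, 0.707028, 0)  len=0.7070
  (v4,v5,v2) [+-+] → (-0.8518, 0.707028, 0)–(-0.8518, 0, 1.05614)  len=1.2709
  (v5,v0,v6) [-++] → (-0.8518, 0, 0)–(-0.8518, -0.707028, 0)  len=0.7070
  (v5,v6,v2) [-++] → (-0.8518, -0.707028, 0)–(-0.8518, 0, 1.05614)  len=1.2709

Chained into 1 loop(s):
  loop 1: 4 segments, perimeter = 3.9560
Total perimeter = 3.956

loops=1 perimeter=3.956


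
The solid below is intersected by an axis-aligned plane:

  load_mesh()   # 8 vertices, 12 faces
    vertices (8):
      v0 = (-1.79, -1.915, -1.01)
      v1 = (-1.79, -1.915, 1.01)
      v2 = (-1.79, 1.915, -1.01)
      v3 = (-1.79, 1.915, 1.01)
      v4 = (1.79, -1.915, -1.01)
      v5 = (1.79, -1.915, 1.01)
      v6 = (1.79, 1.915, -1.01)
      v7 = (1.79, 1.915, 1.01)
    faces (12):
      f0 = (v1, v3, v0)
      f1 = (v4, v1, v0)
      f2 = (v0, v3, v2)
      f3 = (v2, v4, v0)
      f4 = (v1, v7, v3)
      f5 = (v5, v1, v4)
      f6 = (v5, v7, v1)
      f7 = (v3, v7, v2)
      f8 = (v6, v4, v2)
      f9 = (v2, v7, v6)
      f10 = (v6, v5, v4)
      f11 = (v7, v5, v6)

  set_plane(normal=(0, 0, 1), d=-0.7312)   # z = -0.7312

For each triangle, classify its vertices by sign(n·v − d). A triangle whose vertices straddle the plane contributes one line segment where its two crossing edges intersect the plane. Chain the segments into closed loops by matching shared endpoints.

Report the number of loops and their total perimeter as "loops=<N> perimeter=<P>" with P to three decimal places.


loops=1 perimeter=14.820

Straddling triangles (8 of 12):
  (v1,v3,v0) [++-] → (-1.79, -1.38638, -0.7312)–(-1.79, -1.915, -0.7312)  len=0.5286
  (v4,v1,v0) [-+-] → (1.29589, -1.915, -0.7312)–(-1.79, -1.915, -0.7312)  len=3.0859
  (v0,v3,v2) [-+-] → (-1.79, -1.38638, -0.7312)–(-1.79, 1.915, -0.7312)  len=3.3014
  (v5,v1,v4) [++-] → (1.29589, -1.915, -0.7312)–(1.79, -1.915, -0.7312)  len=0.4941
  (v3,v7,v2) [++-] → (-1.29589, 1.915, -0.7312)–(-1.79, 1.915, -0.7312)  len=0.4941
  (v2,v7,v6) [-+-] → (-1.29589, 1.915, -0.7312)–(1.79, 1.915, -0.7312)  len=3.0859
  (v6,v5,v4) [-+-] → (1.79, 1.38638, -0.7312)–(1.79, -1.915, -0.7312)  len=3.3014
  (v7,v5,v6) [++-] → (1.79, 1.38638, -0.7312)–(1.79, 1.915, -0.7312)  len=0.5286

Chained into 1 loop(s):
  loop 1: 8 segments, perimeter = 14.8200
Total perimeter = 14.820


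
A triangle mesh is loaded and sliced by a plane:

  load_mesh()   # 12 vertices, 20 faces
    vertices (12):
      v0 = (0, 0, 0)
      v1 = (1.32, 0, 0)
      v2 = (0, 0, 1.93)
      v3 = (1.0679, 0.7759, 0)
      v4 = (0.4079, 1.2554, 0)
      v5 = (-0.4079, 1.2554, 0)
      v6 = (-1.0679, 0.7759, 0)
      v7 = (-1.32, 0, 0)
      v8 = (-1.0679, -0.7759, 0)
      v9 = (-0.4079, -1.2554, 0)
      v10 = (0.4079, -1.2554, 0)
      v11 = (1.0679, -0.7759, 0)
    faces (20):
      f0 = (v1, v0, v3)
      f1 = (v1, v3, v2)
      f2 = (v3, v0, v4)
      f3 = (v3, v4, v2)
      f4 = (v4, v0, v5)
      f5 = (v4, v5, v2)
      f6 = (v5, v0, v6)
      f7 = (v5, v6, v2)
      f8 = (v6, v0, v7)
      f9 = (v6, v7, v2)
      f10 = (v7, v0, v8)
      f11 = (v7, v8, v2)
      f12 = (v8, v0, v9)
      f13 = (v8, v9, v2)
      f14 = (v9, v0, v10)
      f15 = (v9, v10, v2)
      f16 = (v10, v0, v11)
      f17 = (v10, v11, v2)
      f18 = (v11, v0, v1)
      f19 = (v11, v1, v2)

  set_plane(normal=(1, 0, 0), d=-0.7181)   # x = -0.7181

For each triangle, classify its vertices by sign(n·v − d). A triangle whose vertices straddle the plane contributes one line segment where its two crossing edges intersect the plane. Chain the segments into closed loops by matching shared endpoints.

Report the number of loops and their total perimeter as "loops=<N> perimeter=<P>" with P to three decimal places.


Straddling triangles (8 of 20):
  (v5,v0,v6) [++-] → (-0.7181, 0.521747, 0)–(-0.7181, 1.03004, 0)  len=0.5083
  (v5,v6,v2) [+-+] → (-0.7181, 1.03004, 0)–(-0.7181, 0.521747, 0.632188)  len=0.8112
  (v6,v0,v7) [-+-] → (-0.7181, 0.521747, 0)–(-0.7181, 0, 0)  len=0.5217
  (v6,v7,v2) [--+] → (-0.7181, 0, 0.880051)–(-0.7181, 0.521747, 0.632188)  len=0.5776
  (v7,v0,v8) [-+-] → (-0.7181, 0, 0)–(-0.7181, -0.521747, 0)  len=0.5217
  (v7,v8,v2) [--+] → (-0.7181, -0.521747, 0.632188)–(-0.7181, 0, 0.880051)  len=0.5776
  (v8,v0,v9) [-++] → (-0.7181, -0.521747, 0)–(-0.7181, -1.03004, 0)  len=0.5083
  (v8,v9,v2) [-++] → (-0.7181, -1.03004, 0)–(-0.7181, -0.521747, 0.632188)  len=0.8112

Chained into 1 loop(s):
  loop 1: 8 segments, perimeter = 4.8377
Total perimeter = 4.838

loops=1 perimeter=4.838


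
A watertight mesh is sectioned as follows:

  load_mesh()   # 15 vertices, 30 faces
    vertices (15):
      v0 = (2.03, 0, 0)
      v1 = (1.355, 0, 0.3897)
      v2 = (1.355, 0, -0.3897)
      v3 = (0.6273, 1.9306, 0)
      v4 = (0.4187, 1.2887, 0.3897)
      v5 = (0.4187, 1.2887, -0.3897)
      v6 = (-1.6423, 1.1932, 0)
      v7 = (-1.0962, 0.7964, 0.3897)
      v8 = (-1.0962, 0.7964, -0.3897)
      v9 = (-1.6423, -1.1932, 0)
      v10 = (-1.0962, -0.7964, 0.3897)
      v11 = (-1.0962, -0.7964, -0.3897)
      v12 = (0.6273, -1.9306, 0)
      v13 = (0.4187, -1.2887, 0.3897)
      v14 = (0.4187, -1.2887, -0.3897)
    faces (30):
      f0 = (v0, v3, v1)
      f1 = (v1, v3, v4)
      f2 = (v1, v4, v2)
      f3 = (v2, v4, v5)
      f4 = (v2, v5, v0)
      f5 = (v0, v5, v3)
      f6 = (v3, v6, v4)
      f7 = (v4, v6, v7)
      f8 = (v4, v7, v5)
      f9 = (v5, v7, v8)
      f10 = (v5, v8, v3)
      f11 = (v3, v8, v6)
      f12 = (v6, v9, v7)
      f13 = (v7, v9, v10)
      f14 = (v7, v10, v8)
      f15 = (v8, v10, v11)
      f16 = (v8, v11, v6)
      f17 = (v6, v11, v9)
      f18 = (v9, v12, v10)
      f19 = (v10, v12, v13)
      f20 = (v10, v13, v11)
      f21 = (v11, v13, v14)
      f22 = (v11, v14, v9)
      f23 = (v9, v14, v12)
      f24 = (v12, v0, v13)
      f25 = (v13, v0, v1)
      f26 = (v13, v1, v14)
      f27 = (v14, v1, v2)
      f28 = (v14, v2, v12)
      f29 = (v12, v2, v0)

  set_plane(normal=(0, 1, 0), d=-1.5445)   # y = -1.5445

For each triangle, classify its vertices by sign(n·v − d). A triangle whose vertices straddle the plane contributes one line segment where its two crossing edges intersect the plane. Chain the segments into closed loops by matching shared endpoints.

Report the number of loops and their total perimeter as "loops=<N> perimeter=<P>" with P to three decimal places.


Straddling triangles (6 of 30):
  (v9,v12,v10) [+-+] → (-0.561054, -1.5445, 0)–(0.0405928, -1.5445, 0.13266)  len=0.6161
  (v10,v12,v13) [+-+] → (0.0405928, -1.5445, 0.13266)–(0.501828, -1.5445, 0.234403)  len=0.4723
  (v9,v14,v12) [++-] → (0.501828, -1.5445, -0.234403)–(-0.561054, -1.5445, 0)  len=1.0884
  (v12,v0,v13) [-++] → (0.907825, -1.5445, 0)–(0.501828, -1.5445, 0.234403)  len=0.4688
  (v14,v2,v12) [++-] → (0.772832, -1.5445, -0.077936)–(0.501828, -1.5445, -0.234403)  len=0.3129
  (v12,v2,v0) [-++] → (0.772832, -1.5445, -0.077936)–(0.907825, -1.5445, 0)  len=0.1559

Chained into 1 loop(s):
  loop 1: 6 segments, perimeter = 3.1145
Total perimeter = 3.114

loops=1 perimeter=3.114


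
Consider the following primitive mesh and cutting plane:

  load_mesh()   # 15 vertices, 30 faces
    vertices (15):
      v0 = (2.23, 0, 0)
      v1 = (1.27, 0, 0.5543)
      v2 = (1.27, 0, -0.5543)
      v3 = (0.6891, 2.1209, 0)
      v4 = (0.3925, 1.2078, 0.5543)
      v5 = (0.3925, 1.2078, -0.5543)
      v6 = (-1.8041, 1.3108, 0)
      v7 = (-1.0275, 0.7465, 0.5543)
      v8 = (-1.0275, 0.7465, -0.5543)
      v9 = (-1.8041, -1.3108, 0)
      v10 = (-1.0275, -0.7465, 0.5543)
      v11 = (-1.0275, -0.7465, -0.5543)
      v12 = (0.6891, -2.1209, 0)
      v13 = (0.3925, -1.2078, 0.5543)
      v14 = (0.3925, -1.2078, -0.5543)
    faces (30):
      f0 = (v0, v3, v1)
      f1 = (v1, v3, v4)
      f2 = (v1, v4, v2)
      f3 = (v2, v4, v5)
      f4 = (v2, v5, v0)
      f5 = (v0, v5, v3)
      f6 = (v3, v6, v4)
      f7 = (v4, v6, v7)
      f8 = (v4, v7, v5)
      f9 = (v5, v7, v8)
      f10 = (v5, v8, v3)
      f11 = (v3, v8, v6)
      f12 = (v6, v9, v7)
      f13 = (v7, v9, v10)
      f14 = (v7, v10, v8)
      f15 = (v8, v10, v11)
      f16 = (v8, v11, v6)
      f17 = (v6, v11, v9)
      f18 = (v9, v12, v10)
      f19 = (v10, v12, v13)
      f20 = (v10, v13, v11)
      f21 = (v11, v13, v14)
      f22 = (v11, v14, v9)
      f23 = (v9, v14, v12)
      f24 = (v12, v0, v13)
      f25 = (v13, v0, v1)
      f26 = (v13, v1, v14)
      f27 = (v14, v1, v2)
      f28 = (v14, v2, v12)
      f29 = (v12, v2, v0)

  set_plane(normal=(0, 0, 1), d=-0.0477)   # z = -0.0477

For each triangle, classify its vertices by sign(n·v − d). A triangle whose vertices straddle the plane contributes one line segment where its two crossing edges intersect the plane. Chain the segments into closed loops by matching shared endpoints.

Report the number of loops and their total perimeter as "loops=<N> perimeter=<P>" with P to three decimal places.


Straddling triangles (20 of 30):
  (v1,v4,v2) [++-] → (0.869006, 0.551932, -0.0477)–(1.27, 0, -0.0477)  len=0.6822
  (v2,v4,v5) [-+-] → (0.869006, 0.551932, -0.0477)–(0.3925, 1.2078, -0.0477)  len=0.8107
  (v2,v5,v0) [--+] → (2.07187, 0.103937, -0.0477)–(2.14739, 0, -0.0477)  len=0.1285
  (v0,v5,v3) [+-+] → (2.07187, 0.103937, -0.0477)–(0.663576, 2.04232, -0.0477)  len=2.3960
  (v4,v7,v5) [++-] → (-0.256401, 0.996998, -0.0477)–(0.3925, 1.2078, -0.0477)  len=0.6823
  (v5,v7,v8) [-+-] → (-0.256401, 0.996998, -0.0477)–(-1.0275, 0.7465, -0.0477)  len=0.8108
  (v5,v8,v3) [--+] → (0.541379, 2.00263, -0.0477)–(0.663576, 2.04232, -0.0477)  len=0.1285
  (v3,v8,v6) [+-+] → (0.541379, 2.00263, -0.0477)–(-1.73727, 1.26224, -0.0477)  len=2.3959
  (v7,v10,v8) [++-] → (-1.0275, 0.0642397, -0.0477)–(-1.0275, 0.7465, -0.0477)  len=0.6823
  (v8,v10,v11) [-+-] → (-1.0275, 0.0642397, -0.0477)–(-1.0275, -0.7465, -0.0477)  len=0.8107
  (v8,v11,v6) [--+] → (-1.73727, 1.13376, -0.0477)–(-1.73727, 1.26224, -0.0477)  len=0.1285
  (v6,v11,v9) [+-+] → (-1.73727, 1.13376, -0.0477)–(-1.73727, -1.26224, -0.0477)  len=2.3960
  (v10,v13,v11) [++-] → (-0.378599, -0.957302, -0.0477)–(-1.0275, -0.7465, -0.0477)  len=0.6823
  (v11,v13,v14) [-+-] → (-0.378599, -0.957302, -0.0477)–(0.3925, -1.2078, -0.0477)  len=0.8108
  (v11,v14,v9) [--+] → (-1.61507, -1.30194, -0.0477)–(-1.73727, -1.26224, -0.0477)  len=0.1285
  (v9,v14,v12) [+-+] → (-1.61507, -1.30194, -0.0477)–(0.663576, -2.04232, -0.0477)  len=2.3959
  (v13,v1,v14) [++-] → (0.793494, -0.655868, -0.0477)–(0.3925, -1.2078, -0.0477)  len=0.6822
  (v14,v1,v2) [-+-] → (0.793494, -0.655868, -0.0477)–(1.27, 0, -0.0477)  len=0.8107
  (v14,v2,v12) [--+] → (0.739089, -1.93839, -0.0477)–(0.663576, -2.04232, -0.0477)  len=0.1285
  (v12,v2,v0) [+-+] → (0.739089, -1.93839, -0.0477)–(2.14739, 0, -0.0477)  len=2.3960

Chained into 2 loop(s):
  loop 1: 10 segments, perimeter = 7.4649
  loop 2: 10 segments, perimeter = 12.6222
Total perimeter = 20.087

loops=2 perimeter=20.087


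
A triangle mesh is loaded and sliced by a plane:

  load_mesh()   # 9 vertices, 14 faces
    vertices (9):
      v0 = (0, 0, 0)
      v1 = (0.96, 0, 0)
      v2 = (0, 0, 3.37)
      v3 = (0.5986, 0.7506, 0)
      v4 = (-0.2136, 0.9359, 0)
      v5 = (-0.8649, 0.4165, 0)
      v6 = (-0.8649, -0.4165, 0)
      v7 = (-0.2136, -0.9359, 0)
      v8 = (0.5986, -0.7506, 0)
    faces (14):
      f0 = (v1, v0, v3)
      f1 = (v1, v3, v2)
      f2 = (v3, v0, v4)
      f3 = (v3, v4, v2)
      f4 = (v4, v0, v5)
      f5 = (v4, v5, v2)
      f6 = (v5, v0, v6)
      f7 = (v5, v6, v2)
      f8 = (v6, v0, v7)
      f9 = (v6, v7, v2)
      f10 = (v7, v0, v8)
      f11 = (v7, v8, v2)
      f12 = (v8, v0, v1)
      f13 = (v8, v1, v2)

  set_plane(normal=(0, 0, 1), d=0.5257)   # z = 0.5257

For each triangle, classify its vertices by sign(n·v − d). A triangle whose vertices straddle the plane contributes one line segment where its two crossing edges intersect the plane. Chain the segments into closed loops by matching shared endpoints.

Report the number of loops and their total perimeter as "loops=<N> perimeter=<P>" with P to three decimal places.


Straddling triangles (7 of 14):
  (v1,v3,v2) [--+] → (0.505222, 0.633511, 0.5257)–(0.810246, 0, 0.5257)  len=0.7031
  (v3,v4,v2) [--+] → (-0.18028, 0.789905, 0.5257)–(0.505222, 0.633511, 0.5257)  len=0.7031
  (v4,v5,v2) [--+] → (-0.729981, 0.351528, 0.5257)–(-0.18028, 0.789905, 0.5257)  len=0.7031
  (v5,v6,v2) [--+] → (-0.729981, -0.351528, 0.5257)–(-0.729981, 0.351528, 0.5257)  len=0.7031
  (v6,v7,v2) [--+] → (-0.18028, -0.789905, 0.5257)–(-0.729981, -0.351528, 0.5257)  len=0.7031
  (v7,v8,v2) [--+] → (0.505222, -0.633511, 0.5257)–(-0.18028, -0.789905, 0.5257)  len=0.7031
  (v8,v1,v2) [--+] → (0.810246, 0, 0.5257)–(0.505222, -0.633511, 0.5257)  len=0.7031

Chained into 1 loop(s):
  loop 1: 7 segments, perimeter = 4.9217
Total perimeter = 4.922

loops=1 perimeter=4.922


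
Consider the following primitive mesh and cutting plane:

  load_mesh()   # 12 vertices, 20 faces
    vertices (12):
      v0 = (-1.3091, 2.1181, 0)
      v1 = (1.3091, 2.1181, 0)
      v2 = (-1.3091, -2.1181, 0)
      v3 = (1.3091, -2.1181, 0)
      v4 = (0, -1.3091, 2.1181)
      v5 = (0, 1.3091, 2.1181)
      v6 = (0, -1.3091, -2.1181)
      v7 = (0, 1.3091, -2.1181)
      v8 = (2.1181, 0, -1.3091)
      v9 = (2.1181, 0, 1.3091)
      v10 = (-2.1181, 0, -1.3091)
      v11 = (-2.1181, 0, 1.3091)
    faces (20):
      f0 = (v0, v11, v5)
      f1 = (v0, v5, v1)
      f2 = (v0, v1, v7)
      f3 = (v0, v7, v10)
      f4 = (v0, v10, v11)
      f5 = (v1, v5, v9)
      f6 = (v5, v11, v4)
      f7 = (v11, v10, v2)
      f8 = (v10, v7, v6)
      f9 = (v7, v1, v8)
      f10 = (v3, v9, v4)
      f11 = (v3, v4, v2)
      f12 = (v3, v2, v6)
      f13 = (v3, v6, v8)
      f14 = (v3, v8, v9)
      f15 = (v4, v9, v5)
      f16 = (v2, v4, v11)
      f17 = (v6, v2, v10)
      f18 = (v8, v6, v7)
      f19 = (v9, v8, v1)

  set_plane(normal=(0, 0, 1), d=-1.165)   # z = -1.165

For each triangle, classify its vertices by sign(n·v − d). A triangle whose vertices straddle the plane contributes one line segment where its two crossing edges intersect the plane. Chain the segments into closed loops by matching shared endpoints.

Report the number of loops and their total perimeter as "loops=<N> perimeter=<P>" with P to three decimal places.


Straddling triangles (10 of 20):
  (v0,v1,v7) [++-] → (0.589067, 1.67313, -1.165)–(-0.589067, 1.67313, -1.165)  len=1.1781
  (v0,v7,v10) [+--] → (-0.589067, 1.67313, -1.165)–(-2.02905, 0.233151, -1.165)  len=2.0364
  (v0,v10,v11) [+-+] → (-2.02905, 0.233151, -1.165)–(-2.1181, 0, -1.165)  len=0.2496
  (v11,v10,v2) [+-+] → (-2.1181, 0, -1.165)–(-2.02905, -0.233151, -1.165)  len=0.2496
  (v7,v1,v8) [-+-] → (0.589067, 1.67313, -1.165)–(2.02905, 0.233151, -1.165)  len=2.0364
  (v3,v2,v6) [++-] → (-0.589067, -1.67313, -1.165)–(0.589067, -1.67313, -1.165)  len=1.1781
  (v3,v6,v8) [+--] → (0.589067, -1.67313, -1.165)–(2.02905, -0.233151, -1.165)  len=2.0364
  (v3,v8,v9) [+-+] → (2.02905, -0.233151, -1.165)–(2.1181, 0, -1.165)  len=0.2496
  (v6,v2,v10) [-+-] → (-0.589067, -1.67313, -1.165)–(-2.02905, -0.233151, -1.165)  len=2.0364
  (v9,v8,v1) [+-+] → (2.1181, 0, -1.165)–(2.02905, 0.233151, -1.165)  len=0.2496

Chained into 1 loop(s):
  loop 1: 10 segments, perimeter = 11.5004
Total perimeter = 11.500

loops=1 perimeter=11.500


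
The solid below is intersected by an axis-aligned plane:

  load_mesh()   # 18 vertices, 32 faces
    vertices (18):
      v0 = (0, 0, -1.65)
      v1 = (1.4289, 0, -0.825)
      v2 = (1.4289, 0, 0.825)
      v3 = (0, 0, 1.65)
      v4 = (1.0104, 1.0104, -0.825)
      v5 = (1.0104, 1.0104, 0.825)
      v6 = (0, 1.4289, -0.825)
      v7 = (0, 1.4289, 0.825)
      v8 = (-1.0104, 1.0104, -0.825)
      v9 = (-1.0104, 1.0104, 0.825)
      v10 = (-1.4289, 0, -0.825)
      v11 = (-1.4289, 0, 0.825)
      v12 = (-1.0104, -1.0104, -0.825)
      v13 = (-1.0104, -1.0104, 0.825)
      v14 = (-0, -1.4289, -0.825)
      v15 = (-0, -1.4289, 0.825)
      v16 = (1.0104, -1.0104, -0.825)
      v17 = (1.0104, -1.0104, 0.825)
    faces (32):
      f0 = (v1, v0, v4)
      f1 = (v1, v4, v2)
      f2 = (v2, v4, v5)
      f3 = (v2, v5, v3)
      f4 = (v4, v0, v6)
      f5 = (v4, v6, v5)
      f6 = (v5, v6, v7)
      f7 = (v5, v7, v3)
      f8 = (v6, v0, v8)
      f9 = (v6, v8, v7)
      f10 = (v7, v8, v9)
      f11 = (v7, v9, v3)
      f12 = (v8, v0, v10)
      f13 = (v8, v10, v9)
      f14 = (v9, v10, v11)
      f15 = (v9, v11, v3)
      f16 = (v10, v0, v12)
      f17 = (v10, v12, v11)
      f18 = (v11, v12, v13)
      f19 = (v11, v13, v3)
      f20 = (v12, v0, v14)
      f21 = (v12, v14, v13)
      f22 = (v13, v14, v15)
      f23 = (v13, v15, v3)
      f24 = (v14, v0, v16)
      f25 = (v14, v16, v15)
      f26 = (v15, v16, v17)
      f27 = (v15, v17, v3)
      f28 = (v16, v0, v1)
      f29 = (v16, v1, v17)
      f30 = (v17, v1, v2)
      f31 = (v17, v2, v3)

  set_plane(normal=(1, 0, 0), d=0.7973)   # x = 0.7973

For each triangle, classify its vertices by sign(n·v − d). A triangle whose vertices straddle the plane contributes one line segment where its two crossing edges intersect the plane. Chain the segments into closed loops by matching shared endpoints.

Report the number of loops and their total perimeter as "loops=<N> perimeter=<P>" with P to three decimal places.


Straddling triangles (12 of 32):
  (v1,v0,v4) [+-+] → (0.7973, 0, -1.18967)–(0.7973, 0.7973, -0.998998)  len=0.8198
  (v2,v5,v3) [++-] → (0.7973, 0.7973, 0.998998)–(0.7973, 0, 1.18967)  len=0.8198
  (v4,v0,v6) [+--] → (0.7973, 0.7973, -0.998998)–(0.7973, 1.09866, -0.825)  len=0.3480
  (v4,v6,v5) [+-+] → (0.7973, 1.09866, -0.825)–(0.7973, 1.09866, 0.477004)  len=1.3020
  (v5,v6,v7) [+--] → (0.7973, 1.09866, 0.477004)–(0.7973, 1.09866, 0.825)  len=0.3480
  (v5,v7,v3) [+--] → (0.7973, 1.09866, 0.825)–(0.7973, 0.7973, 0.998998)  len=0.3480
  (v14,v0,v16) [--+] → (0.7973, -0.7973, -0.998998)–(0.7973, -1.09866, -0.825)  len=0.3480
  (v14,v16,v15) [-+-] → (0.7973, -1.09866, -0.825)–(0.7973, -1.09866, -0.477004)  len=0.3480
  (v15,v16,v17) [-++] → (0.7973, -1.09866, -0.477004)–(0.7973, -1.09866, 0.825)  len=1.3020
  (v15,v17,v3) [-+-] → (0.7973, -1.09866, 0.825)–(0.7973, -0.7973, 0.998998)  len=0.3480
  (v16,v0,v1) [+-+] → (0.7973, -0.7973, -0.998998)–(0.7973, 0, -1.18967)  len=0.8198
  (v17,v2,v3) [++-] → (0.7973, 0, 1.18967)–(0.7973, -0.7973, 0.998998)  len=0.8198

Chained into 1 loop(s):
  loop 1: 12 segments, perimeter = 7.9711
Total perimeter = 7.971

loops=1 perimeter=7.971


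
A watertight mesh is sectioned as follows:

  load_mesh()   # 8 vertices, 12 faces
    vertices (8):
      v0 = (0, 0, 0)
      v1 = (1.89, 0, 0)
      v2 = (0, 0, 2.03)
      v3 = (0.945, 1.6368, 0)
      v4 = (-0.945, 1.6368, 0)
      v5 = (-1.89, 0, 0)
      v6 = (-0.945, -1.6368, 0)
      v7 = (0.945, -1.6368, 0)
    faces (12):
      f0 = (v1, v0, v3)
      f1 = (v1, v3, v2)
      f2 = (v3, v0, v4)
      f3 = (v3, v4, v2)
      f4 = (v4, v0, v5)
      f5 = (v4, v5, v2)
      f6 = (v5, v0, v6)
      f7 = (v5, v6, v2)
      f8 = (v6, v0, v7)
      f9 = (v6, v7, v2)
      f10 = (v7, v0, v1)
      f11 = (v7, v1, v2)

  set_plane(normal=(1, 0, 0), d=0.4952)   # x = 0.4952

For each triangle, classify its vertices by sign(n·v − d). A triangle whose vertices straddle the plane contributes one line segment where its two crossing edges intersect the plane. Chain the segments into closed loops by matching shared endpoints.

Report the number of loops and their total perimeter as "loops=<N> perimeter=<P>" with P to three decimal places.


loops=1 perimeter=7.774

Straddling triangles (8 of 12):
  (v1,v0,v3) [+-+] → (0.4952, 0, 0)–(0.4952, 0.857718, 0)  len=0.8577
  (v1,v3,v2) [++-] → (0.4952, 0.857718, 0.966237)–(0.4952, 0, 1.49812)  len=1.0092
  (v3,v0,v4) [+--] → (0.4952, 0.857718, 0)–(0.4952, 1.6368, 0)  len=0.7791
  (v3,v4,v2) [+--] → (0.4952, 1.6368, 0)–(0.4952, 0.857718, 0.966237)  len=1.2412
  (v6,v0,v7) [--+] → (0.4952, -0.857718, 0)–(0.4952, -1.6368, 0)  len=0.7791
  (v6,v7,v2) [-+-] → (0.4952, -1.6368, 0)–(0.4952, -0.857718, 0.966237)  len=1.2412
  (v7,v0,v1) [+-+] → (0.4952, -0.857718, 0)–(0.4952, 0, 0)  len=0.8577
  (v7,v1,v2) [++-] → (0.4952, 0, 1.49812)–(0.4952, -0.857718, 0.966237)  len=1.0092

Chained into 1 loop(s):
  loop 1: 8 segments, perimeter = 7.7745
Total perimeter = 7.774


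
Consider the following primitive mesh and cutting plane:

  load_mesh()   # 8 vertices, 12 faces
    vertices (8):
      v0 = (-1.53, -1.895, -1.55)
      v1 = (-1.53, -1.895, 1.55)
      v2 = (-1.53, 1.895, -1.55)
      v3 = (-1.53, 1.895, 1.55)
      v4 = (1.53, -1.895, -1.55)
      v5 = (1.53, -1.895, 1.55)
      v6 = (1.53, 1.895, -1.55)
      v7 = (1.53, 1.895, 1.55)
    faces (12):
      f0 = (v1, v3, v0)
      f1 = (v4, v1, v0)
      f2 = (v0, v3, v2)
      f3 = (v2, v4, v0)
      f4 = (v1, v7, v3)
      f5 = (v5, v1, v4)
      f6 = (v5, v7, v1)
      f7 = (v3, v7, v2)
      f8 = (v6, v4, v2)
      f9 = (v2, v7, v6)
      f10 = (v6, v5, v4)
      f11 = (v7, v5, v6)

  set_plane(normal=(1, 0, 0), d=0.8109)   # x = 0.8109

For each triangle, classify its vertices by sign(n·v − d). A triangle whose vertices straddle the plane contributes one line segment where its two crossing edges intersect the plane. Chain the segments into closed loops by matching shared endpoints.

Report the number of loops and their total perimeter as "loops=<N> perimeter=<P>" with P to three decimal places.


Straddling triangles (8 of 12):
  (v4,v1,v0) [+--] → (0.8109, -1.895, -0.8215)–(0.8109, -1.895, -1.55)  len=0.7285
  (v2,v4,v0) [-+-] → (0.8109, -1.00435, -1.55)–(0.8109, -1.895, -1.55)  len=0.8906
  (v1,v7,v3) [-+-] → (0.8109, 1.00435, 1.55)–(0.8109, 1.895, 1.55)  len=0.8906
  (v5,v1,v4) [+-+] → (0.8109, -1.895, 1.55)–(0.8109, -1.895, -0.8215)  len=2.3715
  (v5,v7,v1) [++-] → (0.8109, 1.00435, 1.55)–(0.8109, -1.895, 1.55)  len=2.8994
  (v3,v7,v2) [-+-] → (0.8109, 1.895, 1.55)–(0.8109, 1.895, 0.8215)  len=0.7285
  (v6,v4,v2) [++-] → (0.8109, -1.00435, -1.55)–(0.8109, 1.895, -1.55)  len=2.8994
  (v2,v7,v6) [-++] → (0.8109, 1.895, 0.8215)–(0.8109, 1.895, -1.55)  len=2.3715

Chained into 1 loop(s):
  loop 1: 8 segments, perimeter = 13.7800
Total perimeter = 13.780

loops=1 perimeter=13.780


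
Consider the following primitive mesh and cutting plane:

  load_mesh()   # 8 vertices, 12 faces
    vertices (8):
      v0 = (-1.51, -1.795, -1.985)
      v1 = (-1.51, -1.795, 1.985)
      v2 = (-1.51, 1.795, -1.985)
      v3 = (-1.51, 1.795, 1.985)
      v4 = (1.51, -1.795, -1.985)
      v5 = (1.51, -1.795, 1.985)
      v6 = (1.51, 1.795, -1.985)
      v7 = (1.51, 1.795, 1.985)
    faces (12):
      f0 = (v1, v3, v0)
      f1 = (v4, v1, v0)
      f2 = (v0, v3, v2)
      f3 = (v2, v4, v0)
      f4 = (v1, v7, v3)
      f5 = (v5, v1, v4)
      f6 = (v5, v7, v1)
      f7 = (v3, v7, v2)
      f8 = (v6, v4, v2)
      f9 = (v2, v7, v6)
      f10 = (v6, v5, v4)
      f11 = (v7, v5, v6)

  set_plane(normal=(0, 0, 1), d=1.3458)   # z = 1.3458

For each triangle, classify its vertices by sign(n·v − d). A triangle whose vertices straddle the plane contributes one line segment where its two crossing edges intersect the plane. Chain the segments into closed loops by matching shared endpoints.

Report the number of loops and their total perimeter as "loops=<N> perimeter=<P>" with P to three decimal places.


loops=1 perimeter=13.220

Straddling triangles (8 of 12):
  (v1,v3,v0) [++-] → (-1.51, 1.21698, 1.3458)–(-1.51, -1.795, 1.3458)  len=3.0120
  (v4,v1,v0) [-+-] → (-1.02376, -1.795, 1.3458)–(-1.51, -1.795, 1.3458)  len=0.4862
  (v0,v3,v2) [-+-] → (-1.51, 1.21698, 1.3458)–(-1.51, 1.795, 1.3458)  len=0.5780
  (v5,v1,v4) [++-] → (-1.02376, -1.795, 1.3458)–(1.51, -1.795, 1.3458)  len=2.5338
  (v3,v7,v2) [++-] → (1.02376, 1.795, 1.3458)–(-1.51, 1.795, 1.3458)  len=2.5338
  (v2,v7,v6) [-+-] → (1.02376, 1.795, 1.3458)–(1.51, 1.795, 1.3458)  len=0.4862
  (v6,v5,v4) [-+-] → (1.51, -1.21698, 1.3458)–(1.51, -1.795, 1.3458)  len=0.5780
  (v7,v5,v6) [++-] → (1.51, -1.21698, 1.3458)–(1.51, 1.795, 1.3458)  len=3.0120

Chained into 1 loop(s):
  loop 1: 8 segments, perimeter = 13.2200
Total perimeter = 13.220


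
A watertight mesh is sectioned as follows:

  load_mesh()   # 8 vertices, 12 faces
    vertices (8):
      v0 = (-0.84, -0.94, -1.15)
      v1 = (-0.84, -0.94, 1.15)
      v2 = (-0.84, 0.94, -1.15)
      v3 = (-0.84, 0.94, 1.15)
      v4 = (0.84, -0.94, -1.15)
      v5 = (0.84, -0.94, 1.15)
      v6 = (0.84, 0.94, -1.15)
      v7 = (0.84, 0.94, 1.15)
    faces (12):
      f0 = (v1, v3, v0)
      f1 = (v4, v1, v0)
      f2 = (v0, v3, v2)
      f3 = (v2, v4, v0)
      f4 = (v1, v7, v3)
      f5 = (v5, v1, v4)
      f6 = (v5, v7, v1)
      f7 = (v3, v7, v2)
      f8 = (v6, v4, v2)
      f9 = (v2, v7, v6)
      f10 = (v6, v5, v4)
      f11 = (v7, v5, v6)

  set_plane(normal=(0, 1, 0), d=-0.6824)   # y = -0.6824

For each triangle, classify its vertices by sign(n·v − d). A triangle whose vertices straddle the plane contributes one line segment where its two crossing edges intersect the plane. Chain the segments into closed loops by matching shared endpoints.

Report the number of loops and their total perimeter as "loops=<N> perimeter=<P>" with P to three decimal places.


Straddling triangles (8 of 12):
  (v1,v3,v0) [-+-] → (-0.84, -0.6824, 1.15)–(-0.84, -0.6824, -0.834851)  len=1.9849
  (v0,v3,v2) [-++] → (-0.84, -0.6824, -0.834851)–(-0.84, -0.6824, -1.15)  len=0.3151
  (v2,v4,v0) [+--] → (0.609804, -0.6824, -1.15)–(-0.84, -0.6824, -1.15)  len=1.4498
  (v1,v7,v3) [-++] → (-0.609804, -0.6824, 1.15)–(-0.84, -0.6824, 1.15)  len=0.2302
  (v5,v7,v1) [-+-] → (0.84, -0.6824, 1.15)–(-0.609804, -0.6824, 1.15)  len=1.4498
  (v6,v4,v2) [+-+] → (0.84, -0.6824, -1.15)–(0.609804, -0.6824, -1.15)  len=0.2302
  (v6,v5,v4) [+--] → (0.84, -0.6824, 0.834851)–(0.84, -0.6824, -1.15)  len=1.9849
  (v7,v5,v6) [+-+] → (0.84, -0.6824, 1.15)–(0.84, -0.6824, 0.834851)  len=0.3151

Chained into 1 loop(s):
  loop 1: 8 segments, perimeter = 7.9600
Total perimeter = 7.960

loops=1 perimeter=7.960
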